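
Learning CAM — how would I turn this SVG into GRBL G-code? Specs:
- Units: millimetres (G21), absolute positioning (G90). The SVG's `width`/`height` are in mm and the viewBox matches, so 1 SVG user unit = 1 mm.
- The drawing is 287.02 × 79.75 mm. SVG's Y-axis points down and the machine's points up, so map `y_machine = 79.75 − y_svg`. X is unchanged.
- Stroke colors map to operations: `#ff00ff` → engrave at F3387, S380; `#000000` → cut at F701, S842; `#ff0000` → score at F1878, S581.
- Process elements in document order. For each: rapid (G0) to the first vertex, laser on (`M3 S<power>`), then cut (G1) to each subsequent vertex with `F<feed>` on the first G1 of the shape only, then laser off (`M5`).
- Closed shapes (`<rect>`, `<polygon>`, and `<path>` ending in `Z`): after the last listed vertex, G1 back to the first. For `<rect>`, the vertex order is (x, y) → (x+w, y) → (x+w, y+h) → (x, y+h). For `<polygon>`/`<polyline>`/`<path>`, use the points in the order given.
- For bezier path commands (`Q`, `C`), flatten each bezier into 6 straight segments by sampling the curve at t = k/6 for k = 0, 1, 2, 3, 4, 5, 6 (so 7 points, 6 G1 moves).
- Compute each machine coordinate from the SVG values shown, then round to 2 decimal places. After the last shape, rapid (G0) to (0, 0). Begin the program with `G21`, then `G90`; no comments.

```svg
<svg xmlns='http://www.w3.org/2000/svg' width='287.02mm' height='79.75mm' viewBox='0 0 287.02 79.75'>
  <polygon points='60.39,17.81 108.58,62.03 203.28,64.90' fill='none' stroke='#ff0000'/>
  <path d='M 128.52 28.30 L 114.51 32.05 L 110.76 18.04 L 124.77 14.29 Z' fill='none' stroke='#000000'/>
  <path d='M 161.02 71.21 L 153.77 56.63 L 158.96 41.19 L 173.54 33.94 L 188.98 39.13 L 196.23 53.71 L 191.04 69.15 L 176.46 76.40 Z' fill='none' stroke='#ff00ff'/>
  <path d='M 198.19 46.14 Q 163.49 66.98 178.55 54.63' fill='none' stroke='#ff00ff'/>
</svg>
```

G21
G90
G0 X60.39 Y61.94
M3 S581
G1 X108.58 Y17.72 F1878
G1 X203.28 Y14.85
G1 X60.39 Y61.94
M5
G0 X128.52 Y51.45
M3 S842
G1 X114.51 Y47.70 F701
G1 X110.76 Y61.71
G1 X124.77 Y65.46
G1 X128.52 Y51.45
M5
G0 X161.02 Y8.54
M3 S380
G1 X153.77 Y23.12 F3387
G1 X158.96 Y38.56
G1 X173.54 Y45.81
G1 X188.98 Y40.62
G1 X196.23 Y26.04
G1 X191.04 Y10.60
G1 X176.46 Y3.35
G1 X161.02 Y8.54
M5
G0 X198.19 Y33.61
M3 S380
G1 X188.01 Y27.59 F3387
G1 X180.59 Y23.40
G1 X175.93 Y21.07
G1 X174.04 Y20.57
G1 X174.91 Y21.93
G1 X178.55 Y25.12
M5
G0 X0.00 Y0.00

1 u = 1 mm; y_m = 79.75 − y.

[1] `<polygon>` closed polygon, #ff0000→score S581 F1878: (60.39,61.94) → (108.58,17.72) → (203.28,14.85) → (60.39,61.94) (closed)

[2] `<path>` regular polygon, #000000→cut S842 F701: (128.52,51.45) → (114.51,47.70) → (110.76,61.71) → (124.77,65.46) → (128.52,51.45) (closed)

[3] `<path>` regular polygon, #ff00ff→engrave S380 F3387: (161.02,8.54) → (153.77,23.12) → (158.96,38.56) → (173.54,45.81) → (188.98,40.62) → (196.23,26.04) → (191.04,10.60) → (176.46,3.35) → (161.02,8.54) (closed)

[4] `<path>` quadratic bezier, #ff00ff→engrave S380 F3387: (198.19,33.61) → (188.01,27.59) → (180.59,23.40) → (175.93,21.07) → (174.04,20.57) → (174.91,21.93) → (178.55,25.12)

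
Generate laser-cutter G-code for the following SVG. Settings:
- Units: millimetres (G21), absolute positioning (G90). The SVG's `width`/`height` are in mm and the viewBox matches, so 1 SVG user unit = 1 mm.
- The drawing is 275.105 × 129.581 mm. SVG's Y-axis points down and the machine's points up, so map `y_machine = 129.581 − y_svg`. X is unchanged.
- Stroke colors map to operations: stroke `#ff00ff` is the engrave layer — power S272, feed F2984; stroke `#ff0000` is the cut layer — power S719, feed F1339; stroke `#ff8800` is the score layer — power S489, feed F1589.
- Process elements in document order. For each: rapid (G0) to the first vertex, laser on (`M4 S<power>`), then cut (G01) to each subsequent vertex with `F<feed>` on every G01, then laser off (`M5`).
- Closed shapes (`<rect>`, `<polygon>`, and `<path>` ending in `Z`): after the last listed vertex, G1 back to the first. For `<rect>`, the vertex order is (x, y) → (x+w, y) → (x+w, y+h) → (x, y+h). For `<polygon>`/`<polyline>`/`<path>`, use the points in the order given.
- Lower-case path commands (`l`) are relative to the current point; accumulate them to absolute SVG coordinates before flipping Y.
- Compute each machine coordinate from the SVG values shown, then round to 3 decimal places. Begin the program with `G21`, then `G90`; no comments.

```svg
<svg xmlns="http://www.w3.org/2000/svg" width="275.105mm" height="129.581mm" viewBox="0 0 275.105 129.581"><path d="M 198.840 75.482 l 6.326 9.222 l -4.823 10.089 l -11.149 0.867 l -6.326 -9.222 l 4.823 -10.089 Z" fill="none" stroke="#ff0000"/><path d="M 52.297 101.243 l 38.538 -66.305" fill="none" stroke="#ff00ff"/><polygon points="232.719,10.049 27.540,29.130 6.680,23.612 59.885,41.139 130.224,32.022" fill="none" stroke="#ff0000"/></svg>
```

G21
G90
G0 X198.840 Y54.099
M4 S719
G01 X205.166 Y44.877 F1339
G01 X200.343 Y34.788 F1339
G01 X189.194 Y33.921 F1339
G01 X182.868 Y43.143 F1339
G01 X187.691 Y53.232 F1339
G01 X198.840 Y54.099 F1339
M5
G0 X52.297 Y28.338
M4 S272
G01 X90.835 Y94.643 F2984
M5
G0 X232.719 Y119.532
M4 S719
G01 X27.540 Y100.451 F1339
G01 X6.680 Y105.969 F1339
G01 X59.885 Y88.442 F1339
G01 X130.224 Y97.559 F1339
G01 X232.719 Y119.532 F1339
M5

1 u = 1 mm; y_m = 129.581 − y.

[1] `<path>` regular polygon, #ff0000→cut S719 F1339: (198.840,54.099) → (205.166,44.877) → (200.343,34.788) → (189.194,33.921) → (182.868,43.143) → (187.691,53.232) → (198.840,54.099) (closed)

[2] `<path>` line segment, #ff00ff→engrave S272 F2984: (52.297,28.338) → (90.835,94.643)

[3] `<polygon>` closed polygon, #ff0000→cut S719 F1339: (232.719,119.532) → (27.540,100.451) → (6.680,105.969) → (59.885,88.442) → (130.224,97.559) → (232.719,119.532) (closed)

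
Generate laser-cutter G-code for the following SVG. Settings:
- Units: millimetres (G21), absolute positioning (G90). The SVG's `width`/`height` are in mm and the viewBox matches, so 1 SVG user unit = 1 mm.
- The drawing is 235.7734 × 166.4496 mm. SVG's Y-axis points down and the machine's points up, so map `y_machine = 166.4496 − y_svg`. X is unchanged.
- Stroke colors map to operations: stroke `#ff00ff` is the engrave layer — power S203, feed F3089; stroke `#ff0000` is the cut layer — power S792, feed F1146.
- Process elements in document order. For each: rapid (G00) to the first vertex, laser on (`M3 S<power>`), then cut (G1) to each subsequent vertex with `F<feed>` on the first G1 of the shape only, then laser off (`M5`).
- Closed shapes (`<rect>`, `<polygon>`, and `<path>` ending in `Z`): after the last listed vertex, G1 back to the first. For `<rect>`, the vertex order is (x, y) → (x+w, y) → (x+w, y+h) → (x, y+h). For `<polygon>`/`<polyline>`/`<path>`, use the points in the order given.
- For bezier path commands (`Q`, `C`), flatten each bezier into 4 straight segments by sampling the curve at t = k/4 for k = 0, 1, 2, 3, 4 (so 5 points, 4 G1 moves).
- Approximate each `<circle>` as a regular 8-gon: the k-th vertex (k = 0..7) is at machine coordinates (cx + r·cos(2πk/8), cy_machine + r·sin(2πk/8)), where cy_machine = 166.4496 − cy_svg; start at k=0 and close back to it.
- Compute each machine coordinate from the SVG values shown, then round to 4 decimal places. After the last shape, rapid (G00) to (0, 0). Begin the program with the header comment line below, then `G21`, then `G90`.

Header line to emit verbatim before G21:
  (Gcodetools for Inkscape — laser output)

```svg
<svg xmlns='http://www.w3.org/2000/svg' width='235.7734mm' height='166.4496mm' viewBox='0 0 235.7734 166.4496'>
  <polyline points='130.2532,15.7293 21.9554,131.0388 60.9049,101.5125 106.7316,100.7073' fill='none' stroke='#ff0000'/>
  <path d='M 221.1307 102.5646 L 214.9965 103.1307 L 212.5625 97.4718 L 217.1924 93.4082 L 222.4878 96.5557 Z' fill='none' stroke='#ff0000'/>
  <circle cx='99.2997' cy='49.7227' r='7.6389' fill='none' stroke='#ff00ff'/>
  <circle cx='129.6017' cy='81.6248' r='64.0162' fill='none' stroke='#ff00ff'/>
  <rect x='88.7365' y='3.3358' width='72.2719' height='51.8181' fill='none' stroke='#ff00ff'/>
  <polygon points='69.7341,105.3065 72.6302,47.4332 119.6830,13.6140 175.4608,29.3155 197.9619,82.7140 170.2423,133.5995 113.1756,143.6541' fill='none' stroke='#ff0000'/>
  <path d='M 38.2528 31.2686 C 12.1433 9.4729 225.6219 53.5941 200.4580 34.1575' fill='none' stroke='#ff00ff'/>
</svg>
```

(Gcodetools for Inkscape — laser output)
G21
G90
G00 X130.2532 Y150.7203
M3 S792
G1 X21.9554 Y35.4108 F1146
G1 X60.9049 Y64.9371
G1 X106.7316 Y65.7423
M5
G00 X221.1307 Y63.8850
M3 S792
G1 X214.9965 Y63.3189 F1146
G1 X212.5625 Y68.9778
G1 X217.1924 Y73.0414
G1 X222.4878 Y69.8939
G1 X221.1307 Y63.8850
M5
G00 X106.9386 Y116.7269
M3 S203
G1 X104.7012 Y122.1284 F3089
G1 X99.2997 Y124.3658
G1 X93.8982 Y122.1284
G1 X91.6608 Y116.7269
G1 X93.8982 Y111.3254
G1 X99.2997 Y109.0880
G1 X104.7012 Y111.3254
G1 X106.9386 Y116.7269
M5
G00 X193.6179 Y84.8248
M3 S203
G1 X174.8680 Y130.0911 F3089
G1 X129.6017 Y148.8410
G1 X84.3354 Y130.0911
G1 X65.5855 Y84.8248
G1 X84.3354 Y39.5585
G1 X129.6017 Y20.8086
G1 X174.8680 Y39.5585
G1 X193.6179 Y84.8248
M5
G00 X88.7365 Y163.1138
M3 S203
G1 X161.0084 Y163.1138 F3089
G1 X161.0084 Y111.2957
G1 X88.7365 Y111.2957
G1 X88.7365 Y163.1138
M5
G00 X69.7341 Y61.1431
M3 S792
G1 X72.6302 Y119.0164 F1146
G1 X119.6830 Y152.8356
G1 X175.4608 Y137.1341
G1 X197.9619 Y83.7356
G1 X170.2423 Y32.8501
G1 X113.1756 Y22.7955
G1 X69.7341 Y61.1431
M5
G00 X38.2528 Y135.1810
M3 S203
G1 X56.1211 Y141.1914 F3089
G1 X119.0008 Y134.6212
G1 X182.0578 Y127.6087
G1 X200.4580 Y132.2921
M5
G00 X0.0000 Y0.0000

viewBox `0 0 235.7734 166.4496` with mm width/height → 1 unit = 1 mm. Flip: y_m = 166.4496 − y_svg.

**Shape 1** — `<polyline>` open polyline, stroke `#ff0000` → cut (S792, F1146). Machine vertices: (130.2532,150.7203) → (21.9554,35.4108) → (60.9049,64.9371) → (106.7316,65.7423). Open path.

**Shape 2** — `<path>` regular polygon, stroke `#ff0000` → cut (S792, F1146). Machine vertices: (221.1307,63.8850) → (214.9965,63.3189) → (212.5625,68.9778) → (217.1924,73.0414) → (222.4878,69.8939) → (221.1307,63.8850). Closed: final G1 returns to the first vertex.

**Shape 3** — `<circle>` circle, stroke `#ff00ff` → engrave (S203, F3089). Machine vertices: (106.9386,116.7269) → (104.7012,122.1284) → (99.2997,124.3658) → (93.8982,122.1284) → (91.6608,116.7269) → (93.8982,111.3254) → (99.2997,109.0880) → (104.7012,111.3254) → (106.9386,116.7269). Closed: final G1 returns to the first vertex.

**Shape 4** — `<circle>` circle, stroke `#ff00ff` → engrave (S203, F3089). Machine vertices: (193.6179,84.8248) → (174.8680,130.0911) → (129.6017,148.8410) → (84.3354,130.0911) → (65.5855,84.8248) → (84.3354,39.5585) → (129.6017,20.8086) → (174.8680,39.5585) → (193.6179,84.8248). Closed: final G1 returns to the first vertex.

**Shape 5** — `<rect>` rectangle, stroke `#ff00ff` → engrave (S203, F3089). Machine vertices: (88.7365,163.1138) → (161.0084,163.1138) → (161.0084,111.2957) → (88.7365,111.2957) → (88.7365,163.1138). Closed: final G1 returns to the first vertex.

**Shape 6** — `<polygon>` regular polygon, stroke `#ff0000` → cut (S792, F1146). Machine vertices: (69.7341,61.1431) → (72.6302,119.0164) → (119.6830,152.8356) → (175.4608,137.1341) → (197.9619,83.7356) → (170.2423,32.8501) → (113.1756,22.7955) → (69.7341,61.1431). Closed: final G1 returns to the first vertex.

**Shape 7** — `<path>` cubic bezier, stroke `#ff00ff` → engrave (S203, F3089). Control points (SVG): P0=(38.2528,31.2686), P1=(12.1433,9.4729), P2=(225.6219,53.5941), P3=(200.4580,34.1575); sampled at t=k/4. Machine vertices: (38.2528,135.1810) → (56.1211,141.1914) → (119.0008,134.6212) → (182.0578,127.6087) → (200.4580,132.2921). Open path.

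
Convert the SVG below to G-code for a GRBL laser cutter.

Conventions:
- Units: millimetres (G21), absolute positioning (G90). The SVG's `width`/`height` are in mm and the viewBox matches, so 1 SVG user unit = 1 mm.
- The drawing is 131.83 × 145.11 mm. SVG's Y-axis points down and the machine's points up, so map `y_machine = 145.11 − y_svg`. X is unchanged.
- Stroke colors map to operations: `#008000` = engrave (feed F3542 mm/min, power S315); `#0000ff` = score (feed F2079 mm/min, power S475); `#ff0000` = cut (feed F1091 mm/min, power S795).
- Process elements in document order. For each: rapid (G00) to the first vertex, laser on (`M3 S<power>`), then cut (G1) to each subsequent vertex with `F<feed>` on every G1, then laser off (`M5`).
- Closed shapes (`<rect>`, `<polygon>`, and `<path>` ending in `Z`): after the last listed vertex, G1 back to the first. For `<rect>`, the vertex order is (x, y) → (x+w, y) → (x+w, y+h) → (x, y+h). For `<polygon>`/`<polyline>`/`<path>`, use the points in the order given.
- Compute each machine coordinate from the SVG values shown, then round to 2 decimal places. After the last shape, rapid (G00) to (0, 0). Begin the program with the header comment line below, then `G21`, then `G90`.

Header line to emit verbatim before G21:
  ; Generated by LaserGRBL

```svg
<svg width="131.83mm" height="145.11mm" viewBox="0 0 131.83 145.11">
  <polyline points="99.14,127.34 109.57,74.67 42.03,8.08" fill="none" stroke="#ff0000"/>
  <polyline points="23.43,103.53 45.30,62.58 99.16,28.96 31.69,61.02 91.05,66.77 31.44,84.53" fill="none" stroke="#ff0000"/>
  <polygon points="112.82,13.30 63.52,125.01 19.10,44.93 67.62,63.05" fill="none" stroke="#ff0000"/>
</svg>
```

viewBox `0 0 131.83 145.11` with mm width/height → 1 unit = 1 mm. Flip: y_m = 145.11 − y_svg.

**Shape 1** — `<polyline>` open polyline, stroke `#ff0000` → cut (S795, F1091). Machine vertices: (99.14,17.77) → (109.57,70.44) → (42.03,137.03). Open path.

**Shape 2** — `<polyline>` open polyline, stroke `#ff0000` → cut (S795, F1091). Machine vertices: (23.43,41.58) → (45.30,82.53) → (99.16,116.15) → (31.69,84.09) → (91.05,78.34) → (31.44,60.58). Open path.

**Shape 3** — `<polygon>` closed polygon, stroke `#ff0000` → cut (S795, F1091). Machine vertices: (112.82,131.81) → (63.52,20.10) → (19.10,100.18) → (67.62,82.06) → (112.82,131.81). Closed: final G1 returns to the first vertex.

; Generated by LaserGRBL
G21
G90
G00 X99.14 Y17.77
M3 S795
G1 X109.57 Y70.44 F1091
G1 X42.03 Y137.03 F1091
M5
G00 X23.43 Y41.58
M3 S795
G1 X45.30 Y82.53 F1091
G1 X99.16 Y116.15 F1091
G1 X31.69 Y84.09 F1091
G1 X91.05 Y78.34 F1091
G1 X31.44 Y60.58 F1091
M5
G00 X112.82 Y131.81
M3 S795
G1 X63.52 Y20.10 F1091
G1 X19.10 Y100.18 F1091
G1 X67.62 Y82.06 F1091
G1 X112.82 Y131.81 F1091
M5
G00 X0.00 Y0.00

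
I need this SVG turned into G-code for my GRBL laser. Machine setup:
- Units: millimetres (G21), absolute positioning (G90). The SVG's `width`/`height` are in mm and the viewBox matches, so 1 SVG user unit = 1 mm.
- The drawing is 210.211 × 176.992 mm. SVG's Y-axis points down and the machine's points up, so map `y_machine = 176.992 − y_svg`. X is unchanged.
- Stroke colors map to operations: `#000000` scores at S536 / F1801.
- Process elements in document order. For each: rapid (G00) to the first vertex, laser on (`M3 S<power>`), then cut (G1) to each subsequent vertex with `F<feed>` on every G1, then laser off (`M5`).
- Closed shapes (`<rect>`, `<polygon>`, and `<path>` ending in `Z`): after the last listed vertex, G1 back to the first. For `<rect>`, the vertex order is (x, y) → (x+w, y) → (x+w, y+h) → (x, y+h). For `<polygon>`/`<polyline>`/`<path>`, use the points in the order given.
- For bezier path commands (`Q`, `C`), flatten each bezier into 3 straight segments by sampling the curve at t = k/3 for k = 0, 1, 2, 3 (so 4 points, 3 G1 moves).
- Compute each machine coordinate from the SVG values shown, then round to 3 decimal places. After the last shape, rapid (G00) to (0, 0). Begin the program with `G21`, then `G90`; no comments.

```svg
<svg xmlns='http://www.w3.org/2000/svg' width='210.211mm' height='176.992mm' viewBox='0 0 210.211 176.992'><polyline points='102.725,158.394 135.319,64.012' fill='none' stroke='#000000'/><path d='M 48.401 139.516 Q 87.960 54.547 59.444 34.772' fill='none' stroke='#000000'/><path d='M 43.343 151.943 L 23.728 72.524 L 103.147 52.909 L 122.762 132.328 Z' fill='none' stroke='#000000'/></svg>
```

viewBox `0 0 210.211 176.992` with mm width/height → 1 unit = 1 mm. Flip: y_m = 176.992 − y_svg.

**Shape 1** — `<polyline>` line segment, stroke `#000000` → score (S536, F1801). Machine vertices: (102.725,18.598) → (135.319,112.980). Open path.

**Shape 2** — `<path>` quadratic bezier, stroke `#000000` → score (S536, F1801). Control points (SVG): P0=(48.401,139.516), P1=(87.960,54.547), P2=(59.444,34.772); sampled at t=k/3. Machine vertices: (48.401,37.476) → (67.210,86.878) → (70.891,121.793) → (59.444,142.220). Open path.

**Shape 3** — `<path>` regular polygon, stroke `#000000` → score (S536, F1801). Machine vertices: (43.343,25.049) → (23.728,104.468) → (103.147,124.083) → (122.762,44.664) → (43.343,25.049). Closed: final G1 returns to the first vertex.

G21
G90
G00 X102.725 Y18.598
M3 S536
G1 X135.319 Y112.980 F1801
M5
G00 X48.401 Y37.476
M3 S536
G1 X67.210 Y86.878 F1801
G1 X70.891 Y121.793 F1801
G1 X59.444 Y142.220 F1801
M5
G00 X43.343 Y25.049
M3 S536
G1 X23.728 Y104.468 F1801
G1 X103.147 Y124.083 F1801
G1 X122.762 Y44.664 F1801
G1 X43.343 Y25.049 F1801
M5
G00 X0.000 Y0.000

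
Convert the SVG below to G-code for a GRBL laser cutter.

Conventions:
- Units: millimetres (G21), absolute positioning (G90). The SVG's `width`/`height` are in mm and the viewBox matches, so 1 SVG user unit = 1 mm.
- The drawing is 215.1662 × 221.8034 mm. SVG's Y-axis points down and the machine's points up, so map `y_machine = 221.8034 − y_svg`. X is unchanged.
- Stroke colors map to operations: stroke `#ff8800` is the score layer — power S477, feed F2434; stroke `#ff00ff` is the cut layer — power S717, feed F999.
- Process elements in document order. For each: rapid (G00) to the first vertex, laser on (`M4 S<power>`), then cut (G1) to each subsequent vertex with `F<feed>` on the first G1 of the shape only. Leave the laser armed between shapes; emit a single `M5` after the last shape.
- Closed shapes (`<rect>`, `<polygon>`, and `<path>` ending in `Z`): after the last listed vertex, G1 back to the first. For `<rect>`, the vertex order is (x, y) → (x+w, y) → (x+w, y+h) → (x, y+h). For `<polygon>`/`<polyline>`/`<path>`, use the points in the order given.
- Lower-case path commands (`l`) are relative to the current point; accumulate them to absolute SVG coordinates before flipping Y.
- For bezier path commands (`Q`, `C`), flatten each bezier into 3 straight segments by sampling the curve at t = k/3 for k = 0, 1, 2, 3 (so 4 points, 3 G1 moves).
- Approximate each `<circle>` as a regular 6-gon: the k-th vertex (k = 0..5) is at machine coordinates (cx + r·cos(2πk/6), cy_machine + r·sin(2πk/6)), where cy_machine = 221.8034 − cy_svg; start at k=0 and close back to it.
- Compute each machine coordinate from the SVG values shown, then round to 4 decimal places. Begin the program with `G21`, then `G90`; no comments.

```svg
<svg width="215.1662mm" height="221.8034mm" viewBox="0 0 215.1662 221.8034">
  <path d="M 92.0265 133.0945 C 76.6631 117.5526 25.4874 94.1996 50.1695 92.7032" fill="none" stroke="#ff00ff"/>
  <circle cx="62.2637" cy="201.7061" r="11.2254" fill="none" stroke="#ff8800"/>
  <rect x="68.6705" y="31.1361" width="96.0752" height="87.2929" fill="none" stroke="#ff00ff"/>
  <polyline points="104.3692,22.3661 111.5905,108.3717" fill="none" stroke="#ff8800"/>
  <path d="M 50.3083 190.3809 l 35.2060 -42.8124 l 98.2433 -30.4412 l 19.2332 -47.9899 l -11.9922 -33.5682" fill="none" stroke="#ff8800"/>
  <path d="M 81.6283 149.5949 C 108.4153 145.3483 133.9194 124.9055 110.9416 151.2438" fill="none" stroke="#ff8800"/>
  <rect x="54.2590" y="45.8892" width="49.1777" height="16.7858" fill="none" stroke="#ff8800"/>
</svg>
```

Since the viewBox matches the mm dimensions, user units are millimetres directly. The only transform is the Y-flip y_m = 221.8034 − y_svg.

Shape 1 is a cubic bezier drawn with `<path>`. Its stroke #ff00ff means cut at S717, F999. After flipping Y the toolpath is (92.0265,88.7089) → (68.8616,105.7557) → (46.6374,121.4171) → (50.1695,129.1002).

Shape 2 is a circle drawn with `<circle>`. Its stroke #ff8800 means score at S477, F2434. After flipping Y the toolpath is (73.4891,20.0973) → (67.8764,29.8188) → (56.6510,29.8188) → (51.0383,20.0973) → (56.6510,10.3758) → (67.8764,10.3758) → (73.4891,20.0973), returning to the start.

Shape 3 is a rectangle drawn with `<rect>`. Its stroke #ff00ff means cut at S717, F999. After flipping Y the toolpath is (68.6705,190.6673) → (164.7457,190.6673) → (164.7457,103.3744) → (68.6705,103.3744) → (68.6705,190.6673), returning to the start.

Shape 4 is a line segment drawn with `<polyline>`. Its stroke #ff8800 means score at S477, F2434. After flipping Y the toolpath is (104.3692,199.4373) → (111.5905,113.4317).

Shape 5 is a open polyline drawn with `<path>`. Its stroke #ff8800 means score at S477, F2434. After flipping Y the toolpath is (50.3083,31.4225) → (85.5143,74.2349) → (183.7576,104.6761) → (202.9908,152.6660) → (190.9986,186.2342).

Shape 6 is a cubic bezier drawn with `<path>`. Its stroke #ff8800 means score at S477, F2434. After flipping Y the toolpath is (81.6283,72.2085) → (106.2396,79.5213) → (119.5069,83.6367) → (110.9416,70.5596).

Shape 7 is a rectangle drawn with `<rect>`. Its stroke #ff8800 means score at S477, F2434. After flipping Y the toolpath is (54.2590,175.9142) → (103.4367,175.9142) → (103.4367,159.1284) → (54.2590,159.1284) → (54.2590,175.9142), returning to the start.

G21
G90
G00 X92.0265 Y88.7089
M4 S717
G1 X68.8616 Y105.7557 F999
G1 X46.6374 Y121.4171
G1 X50.1695 Y129.1002
G00 X73.4891 Y20.0973
M4 S477
G1 X67.8764 Y29.8188 F2434
G1 X56.6510 Y29.8188
G1 X51.0383 Y20.0973
G1 X56.6510 Y10.3758
G1 X67.8764 Y10.3758
G1 X73.4891 Y20.0973
G00 X68.6705 Y190.6673
M4 S717
G1 X164.7457 Y190.6673 F999
G1 X164.7457 Y103.3744
G1 X68.6705 Y103.3744
G1 X68.6705 Y190.6673
G00 X104.3692 Y199.4373
M4 S477
G1 X111.5905 Y113.4317 F2434
G00 X50.3083 Y31.4225
M4 S477
G1 X85.5143 Y74.2349 F2434
G1 X183.7576 Y104.6761
G1 X202.9908 Y152.6660
G1 X190.9986 Y186.2342
G00 X81.6283 Y72.2085
M4 S477
G1 X106.2396 Y79.5213 F2434
G1 X119.5069 Y83.6367
G1 X110.9416 Y70.5596
G00 X54.2590 Y175.9142
M4 S477
G1 X103.4367 Y175.9142 F2434
G1 X103.4367 Y159.1284
G1 X54.2590 Y159.1284
G1 X54.2590 Y175.9142
M5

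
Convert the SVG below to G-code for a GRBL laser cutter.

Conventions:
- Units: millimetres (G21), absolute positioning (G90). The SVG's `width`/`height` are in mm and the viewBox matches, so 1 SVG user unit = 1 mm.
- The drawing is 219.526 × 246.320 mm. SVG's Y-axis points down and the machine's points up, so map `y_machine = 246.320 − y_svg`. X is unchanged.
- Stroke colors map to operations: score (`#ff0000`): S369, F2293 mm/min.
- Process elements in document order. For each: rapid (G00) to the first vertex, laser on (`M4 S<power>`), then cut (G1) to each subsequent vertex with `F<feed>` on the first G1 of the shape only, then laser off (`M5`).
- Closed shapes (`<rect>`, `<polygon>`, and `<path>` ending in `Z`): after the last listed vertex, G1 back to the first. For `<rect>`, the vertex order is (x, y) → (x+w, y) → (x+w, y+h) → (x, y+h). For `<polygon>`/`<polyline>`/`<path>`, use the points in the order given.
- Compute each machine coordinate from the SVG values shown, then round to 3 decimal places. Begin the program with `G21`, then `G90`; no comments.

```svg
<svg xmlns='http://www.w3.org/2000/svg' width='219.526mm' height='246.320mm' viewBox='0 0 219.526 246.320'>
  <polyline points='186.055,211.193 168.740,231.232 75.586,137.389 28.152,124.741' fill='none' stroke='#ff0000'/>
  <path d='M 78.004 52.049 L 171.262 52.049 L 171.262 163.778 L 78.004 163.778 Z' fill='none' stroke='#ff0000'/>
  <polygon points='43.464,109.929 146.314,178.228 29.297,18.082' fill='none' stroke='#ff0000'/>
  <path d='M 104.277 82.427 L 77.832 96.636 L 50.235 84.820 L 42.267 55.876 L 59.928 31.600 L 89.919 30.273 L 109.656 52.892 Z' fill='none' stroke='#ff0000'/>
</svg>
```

G21
G90
G00 X186.055 Y35.127
M4 S369
G1 X168.740 Y15.088 F2293
G1 X75.586 Y108.931
G1 X28.152 Y121.579
M5
G00 X78.004 Y194.271
M4 S369
G1 X171.262 Y194.271 F2293
G1 X171.262 Y82.542
G1 X78.004 Y82.542
G1 X78.004 Y194.271
M5
G00 X43.464 Y136.391
M4 S369
G1 X146.314 Y68.092 F2293
G1 X29.297 Y228.238
G1 X43.464 Y136.391
M5
G00 X104.277 Y163.893
M4 S369
G1 X77.832 Y149.684 F2293
G1 X50.235 Y161.500
G1 X42.267 Y190.444
G1 X59.928 Y214.720
G1 X89.919 Y216.047
G1 X109.656 Y193.428
G1 X104.277 Y163.893
M5

1 u = 1 mm; y_m = 246.320 − y.

[1] `<polyline>` open polyline, #ff0000→score S369 F2293: (186.055,35.127) → (168.740,15.088) → (75.586,108.931) → (28.152,121.579)

[2] `<path>` rectangle, #ff0000→score S369 F2293: (78.004,194.271) → (171.262,194.271) → (171.262,82.542) → (78.004,82.542) → (78.004,194.271) (closed)

[3] `<polygon>` closed polygon, #ff0000→score S369 F2293: (43.464,136.391) → (146.314,68.092) → (29.297,228.238) → (43.464,136.391) (closed)

[4] `<path>` regular polygon, #ff0000→score S369 F2293: (104.277,163.893) → (77.832,149.684) → (50.235,161.500) → (42.267,190.444) → (59.928,214.720) → (89.919,216.047) → (109.656,193.428) → (104.277,163.893) (closed)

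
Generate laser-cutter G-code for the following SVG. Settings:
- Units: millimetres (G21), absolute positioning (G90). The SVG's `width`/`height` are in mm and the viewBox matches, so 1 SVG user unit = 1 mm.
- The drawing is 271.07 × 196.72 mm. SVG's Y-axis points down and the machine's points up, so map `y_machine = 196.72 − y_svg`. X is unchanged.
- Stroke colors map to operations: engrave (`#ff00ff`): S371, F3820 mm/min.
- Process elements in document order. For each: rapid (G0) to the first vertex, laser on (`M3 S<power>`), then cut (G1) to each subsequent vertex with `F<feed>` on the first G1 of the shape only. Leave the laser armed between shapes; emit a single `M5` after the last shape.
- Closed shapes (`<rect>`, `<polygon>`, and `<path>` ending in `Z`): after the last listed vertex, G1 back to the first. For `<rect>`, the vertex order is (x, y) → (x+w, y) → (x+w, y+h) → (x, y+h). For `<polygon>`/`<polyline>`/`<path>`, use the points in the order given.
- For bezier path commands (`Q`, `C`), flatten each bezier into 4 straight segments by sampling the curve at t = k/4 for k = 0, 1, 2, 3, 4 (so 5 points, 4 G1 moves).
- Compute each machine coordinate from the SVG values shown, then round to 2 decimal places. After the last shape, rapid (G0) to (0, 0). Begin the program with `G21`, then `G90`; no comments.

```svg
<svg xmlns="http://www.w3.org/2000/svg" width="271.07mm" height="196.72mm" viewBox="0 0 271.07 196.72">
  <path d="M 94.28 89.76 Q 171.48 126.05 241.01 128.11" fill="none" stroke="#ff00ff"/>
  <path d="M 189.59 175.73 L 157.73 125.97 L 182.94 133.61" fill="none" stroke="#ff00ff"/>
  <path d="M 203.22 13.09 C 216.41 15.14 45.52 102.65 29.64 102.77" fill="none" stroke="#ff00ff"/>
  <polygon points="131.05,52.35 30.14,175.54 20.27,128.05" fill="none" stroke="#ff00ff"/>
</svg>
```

1 u = 1 mm; y_m = 196.72 − y.

[1] `<path>` quadratic bezier, #ff00ff→engrave S371 F3820: (94.28,106.96) → (132.40,90.95) → (169.56,79.23) → (205.77,71.78) → (241.01,68.61)

[2] `<path>` open polyline, #ff00ff→engrave S371 F3820: (189.59,20.99) → (157.73,70.75) → (182.94,63.11)

[3] `<path>` cubic bezier, #ff00ff→engrave S371 F3820: (203.22,183.63) → (183.90,168.77) → (127.33,138.07) → (65.32,107.72) → (29.64,93.95)

[4] `<polygon>` closed polygon, #ff00ff→engrave S371 F3820: (131.05,144.37) → (30.14,21.18) → (20.27,68.67) → (131.05,144.37) (closed)

G21
G90
G0 X94.28 Y106.96
M3 S371
G1 X132.40 Y90.95 F3820
G1 X169.56 Y79.23
G1 X205.77 Y71.78
G1 X241.01 Y68.61
G0 X189.59 Y20.99
M3 S371
G1 X157.73 Y70.75 F3820
G1 X182.94 Y63.11
G0 X203.22 Y183.63
M3 S371
G1 X183.90 Y168.77 F3820
G1 X127.33 Y138.07
G1 X65.32 Y107.72
G1 X29.64 Y93.95
G0 X131.05 Y144.37
M3 S371
G1 X30.14 Y21.18 F3820
G1 X20.27 Y68.67
G1 X131.05 Y144.37
M5
G0 X0.00 Y0.00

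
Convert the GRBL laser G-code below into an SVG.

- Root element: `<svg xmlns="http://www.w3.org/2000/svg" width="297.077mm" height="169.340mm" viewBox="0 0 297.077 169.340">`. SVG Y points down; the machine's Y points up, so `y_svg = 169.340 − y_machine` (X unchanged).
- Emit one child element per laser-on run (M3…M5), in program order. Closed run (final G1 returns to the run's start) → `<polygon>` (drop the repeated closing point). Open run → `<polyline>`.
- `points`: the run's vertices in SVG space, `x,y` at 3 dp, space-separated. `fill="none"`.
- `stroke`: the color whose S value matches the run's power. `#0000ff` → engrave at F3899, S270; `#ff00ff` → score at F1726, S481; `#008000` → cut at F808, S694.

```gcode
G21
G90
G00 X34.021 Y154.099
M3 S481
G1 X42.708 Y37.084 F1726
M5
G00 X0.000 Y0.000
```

<svg xmlns="http://www.w3.org/2000/svg" width="297.077mm" height="169.340mm" viewBox="0 0 297.077 169.340">
  <polyline points="34.021,15.241 42.708,132.256" fill="none" stroke="#ff00ff"/>
</svg>

Each laser-on run becomes one SVG element. Flip Y back into SVG space with y_svg = 169.340 − y_machine. Every run uses S481, so all elements get stroke `#ff00ff` (score).

Run 1: The run is open, so emit a `<polyline>` with points (Y-flipped): 34.021,15.241 42.708,132.256.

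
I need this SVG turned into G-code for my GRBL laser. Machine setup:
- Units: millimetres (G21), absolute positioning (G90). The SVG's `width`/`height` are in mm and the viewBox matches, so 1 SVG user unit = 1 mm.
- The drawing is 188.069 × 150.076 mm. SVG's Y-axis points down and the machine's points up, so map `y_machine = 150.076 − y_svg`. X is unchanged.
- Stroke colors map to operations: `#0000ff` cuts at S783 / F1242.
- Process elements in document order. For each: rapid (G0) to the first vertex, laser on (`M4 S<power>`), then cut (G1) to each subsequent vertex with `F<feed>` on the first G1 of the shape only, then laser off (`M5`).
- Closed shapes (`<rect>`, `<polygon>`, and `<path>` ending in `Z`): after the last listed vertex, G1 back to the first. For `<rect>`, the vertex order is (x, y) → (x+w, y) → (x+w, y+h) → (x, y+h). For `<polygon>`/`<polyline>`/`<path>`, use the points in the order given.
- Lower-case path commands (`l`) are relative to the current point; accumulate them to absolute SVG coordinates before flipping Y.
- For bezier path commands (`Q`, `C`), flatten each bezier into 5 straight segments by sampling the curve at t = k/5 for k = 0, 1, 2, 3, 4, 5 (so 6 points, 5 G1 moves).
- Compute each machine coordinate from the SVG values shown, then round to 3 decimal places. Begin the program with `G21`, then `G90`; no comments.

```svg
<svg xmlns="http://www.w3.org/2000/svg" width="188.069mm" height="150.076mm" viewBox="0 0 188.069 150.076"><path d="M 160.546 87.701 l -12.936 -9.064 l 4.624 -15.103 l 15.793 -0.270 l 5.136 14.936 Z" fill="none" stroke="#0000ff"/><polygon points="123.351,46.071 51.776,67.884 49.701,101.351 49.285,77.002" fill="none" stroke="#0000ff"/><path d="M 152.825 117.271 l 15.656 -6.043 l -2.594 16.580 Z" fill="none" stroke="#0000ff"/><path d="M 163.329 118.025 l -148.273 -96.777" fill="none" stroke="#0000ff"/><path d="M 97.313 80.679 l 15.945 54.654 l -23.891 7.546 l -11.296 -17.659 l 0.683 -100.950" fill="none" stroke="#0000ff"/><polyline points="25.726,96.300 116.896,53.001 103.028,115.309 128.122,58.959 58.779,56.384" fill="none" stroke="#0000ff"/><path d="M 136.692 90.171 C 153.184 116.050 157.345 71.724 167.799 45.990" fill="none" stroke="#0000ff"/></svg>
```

G21
G90
G0 X160.546 Y62.375
M4 S783
G1 X147.610 Y71.439 F1242
G1 X152.234 Y86.542
G1 X168.027 Y86.812
G1 X173.163 Y71.876
G1 X160.546 Y62.375
M5
G0 X123.351 Y104.005
M4 S783
G1 X51.776 Y82.192 F1242
G1 X49.701 Y48.725
G1 X49.285 Y73.074
G1 X123.351 Y104.005
M5
G0 X152.825 Y32.805
M4 S783
G1 X168.481 Y38.848 F1242
G1 X165.887 Y22.268
G1 X152.825 Y32.805
M5
G0 X163.329 Y32.051
M4 S783
G1 X15.056 Y128.828 F1242
M5
G0 X97.313 Y69.397
M4 S783
G1 X113.258 Y14.743 F1242
G1 X89.367 Y7.197
G1 X78.071 Y24.856
G1 X78.754 Y125.806
M5
G0 X25.726 Y53.776
M4 S783
G1 X116.896 Y97.075 F1242
G1 X103.028 Y34.767
G1 X128.122 Y91.117
G1 X58.779 Y93.692
M5
G0 X136.692 Y59.905
M4 S783
G1 X145.256 Y52.092 F1242
G1 X151.755 Y56.866
G1 X157.083 Y69.964
G1 X162.133 Y87.125
G1 X167.799 Y104.086
M5

1 u = 1 mm; y_m = 150.076 − y.

[1] `<path>` regular polygon, #0000ff→cut S783 F1242: (160.546,62.375) → (147.610,71.439) → (152.234,86.542) → (168.027,86.812) → (173.163,71.876) → (160.546,62.375) (closed)

[2] `<polygon>` closed polygon, #0000ff→cut S783 F1242: (123.351,104.005) → (51.776,82.192) → (49.701,48.725) → (49.285,73.074) → (123.351,104.005) (closed)

[3] `<path>` regular polygon, #0000ff→cut S783 F1242: (152.825,32.805) → (168.481,38.848) → (165.887,22.268) → (152.825,32.805) (closed)

[4] `<path>` line segment, #0000ff→cut S783 F1242: (163.329,32.051) → (15.056,128.828)

[5] `<path>` open polyline, #0000ff→cut S783 F1242: (97.313,69.397) → (113.258,14.743) → (89.367,7.197) → (78.071,24.856) → (78.754,125.806)

[6] `<polyline>` open polyline, #0000ff→cut S783 F1242: (25.726,53.776) → (116.896,97.075) → (103.028,34.767) → (128.122,91.117) → (58.779,93.692)

[7] `<path>` cubic bezier, #0000ff→cut S783 F1242: (136.692,59.905) → (145.256,52.092) → (151.755,56.866) → (157.083,69.964) → (162.133,87.125) → (167.799,104.086)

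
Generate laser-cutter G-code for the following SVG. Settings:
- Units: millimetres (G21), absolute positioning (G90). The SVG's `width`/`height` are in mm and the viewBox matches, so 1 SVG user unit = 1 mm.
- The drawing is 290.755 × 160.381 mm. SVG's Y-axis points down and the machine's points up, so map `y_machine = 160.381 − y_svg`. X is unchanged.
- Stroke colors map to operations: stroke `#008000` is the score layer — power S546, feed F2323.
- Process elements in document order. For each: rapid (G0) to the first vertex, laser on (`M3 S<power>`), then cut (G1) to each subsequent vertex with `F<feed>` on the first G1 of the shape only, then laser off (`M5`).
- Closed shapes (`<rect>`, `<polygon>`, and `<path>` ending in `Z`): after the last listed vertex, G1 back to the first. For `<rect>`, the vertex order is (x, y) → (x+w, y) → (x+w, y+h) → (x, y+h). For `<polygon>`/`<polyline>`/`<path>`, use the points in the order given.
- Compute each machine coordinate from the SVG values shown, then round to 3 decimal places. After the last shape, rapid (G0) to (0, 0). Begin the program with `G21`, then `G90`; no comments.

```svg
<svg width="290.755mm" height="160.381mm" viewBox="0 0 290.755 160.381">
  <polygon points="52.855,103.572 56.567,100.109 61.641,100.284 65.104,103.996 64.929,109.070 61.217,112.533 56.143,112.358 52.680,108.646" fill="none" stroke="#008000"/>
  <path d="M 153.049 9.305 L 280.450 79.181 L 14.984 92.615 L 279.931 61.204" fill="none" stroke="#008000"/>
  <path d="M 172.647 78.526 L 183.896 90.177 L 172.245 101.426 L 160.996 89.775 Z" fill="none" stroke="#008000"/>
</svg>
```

1 u = 1 mm; y_m = 160.381 − y.

[1] `<polygon>` regular polygon, #008000→score S546 F2323: (52.855,56.809) → (56.567,60.272) → (61.641,60.097) → (65.104,56.385) → (64.929,51.311) → (61.217,47.848) → (56.143,48.023) → (52.680,51.735) → (52.855,56.809) (closed)

[2] `<path>` open polyline, #008000→score S546 F2323: (153.049,151.076) → (280.450,81.200) → (14.984,67.766) → (279.931,99.177)

[3] `<path>` regular polygon, #008000→score S546 F2323: (172.647,81.855) → (183.896,70.204) → (172.245,58.955) → (160.996,70.606) → (172.647,81.855) (closed)

G21
G90
G0 X52.855 Y56.809
M3 S546
G1 X56.567 Y60.272 F2323
G1 X61.641 Y60.097
G1 X65.104 Y56.385
G1 X64.929 Y51.311
G1 X61.217 Y47.848
G1 X56.143 Y48.023
G1 X52.680 Y51.735
G1 X52.855 Y56.809
M5
G0 X153.049 Y151.076
M3 S546
G1 X280.450 Y81.200 F2323
G1 X14.984 Y67.766
G1 X279.931 Y99.177
M5
G0 X172.647 Y81.855
M3 S546
G1 X183.896 Y70.204 F2323
G1 X172.245 Y58.955
G1 X160.996 Y70.606
G1 X172.647 Y81.855
M5
G0 X0.000 Y0.000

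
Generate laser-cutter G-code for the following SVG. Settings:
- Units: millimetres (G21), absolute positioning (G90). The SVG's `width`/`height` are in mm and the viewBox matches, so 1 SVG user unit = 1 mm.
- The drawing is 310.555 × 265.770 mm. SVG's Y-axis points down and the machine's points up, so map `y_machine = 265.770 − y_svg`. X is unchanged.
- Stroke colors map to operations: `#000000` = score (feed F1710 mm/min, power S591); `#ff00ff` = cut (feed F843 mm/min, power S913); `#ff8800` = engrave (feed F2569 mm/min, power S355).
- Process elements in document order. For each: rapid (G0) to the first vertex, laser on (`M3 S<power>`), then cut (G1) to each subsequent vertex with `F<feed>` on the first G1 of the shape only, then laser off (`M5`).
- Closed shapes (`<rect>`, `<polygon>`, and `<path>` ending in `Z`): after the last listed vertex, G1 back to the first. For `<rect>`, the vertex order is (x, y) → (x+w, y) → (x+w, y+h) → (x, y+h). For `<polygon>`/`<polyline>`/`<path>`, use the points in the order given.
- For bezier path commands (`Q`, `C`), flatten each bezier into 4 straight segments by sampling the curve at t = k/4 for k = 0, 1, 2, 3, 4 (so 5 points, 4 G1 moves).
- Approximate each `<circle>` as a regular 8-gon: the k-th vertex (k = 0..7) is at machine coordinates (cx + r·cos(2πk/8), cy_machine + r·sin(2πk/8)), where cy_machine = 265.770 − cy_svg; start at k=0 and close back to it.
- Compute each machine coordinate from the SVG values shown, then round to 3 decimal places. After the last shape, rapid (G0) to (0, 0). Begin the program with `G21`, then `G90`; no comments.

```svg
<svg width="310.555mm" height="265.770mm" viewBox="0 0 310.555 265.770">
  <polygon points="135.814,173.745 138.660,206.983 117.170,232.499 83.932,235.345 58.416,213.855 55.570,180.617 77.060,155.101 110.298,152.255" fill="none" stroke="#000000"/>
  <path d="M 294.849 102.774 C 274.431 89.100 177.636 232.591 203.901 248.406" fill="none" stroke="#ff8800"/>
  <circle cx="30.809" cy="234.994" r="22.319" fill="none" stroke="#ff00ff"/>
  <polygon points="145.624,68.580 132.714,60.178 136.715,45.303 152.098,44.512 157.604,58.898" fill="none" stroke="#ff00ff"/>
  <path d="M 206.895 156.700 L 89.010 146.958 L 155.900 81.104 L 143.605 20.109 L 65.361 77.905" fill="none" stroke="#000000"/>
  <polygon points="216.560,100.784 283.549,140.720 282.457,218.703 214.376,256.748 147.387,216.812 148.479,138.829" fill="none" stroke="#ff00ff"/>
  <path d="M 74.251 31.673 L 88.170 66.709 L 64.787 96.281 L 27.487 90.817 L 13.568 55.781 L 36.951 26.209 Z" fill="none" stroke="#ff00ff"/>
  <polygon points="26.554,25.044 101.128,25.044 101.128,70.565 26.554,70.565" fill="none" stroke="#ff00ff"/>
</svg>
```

Since the viewBox matches the mm dimensions, user units are millimetres directly. The only transform is the Y-flip y_m = 265.770 − y_svg.

Shape 1 is a regular polygon drawn with `<polygon>`. Its stroke #000000 means score at S591, F1710. After flipping Y the toolpath is (135.814,92.025) → (138.660,58.787) → (117.170,33.271) → (83.932,30.425) → (58.416,51.915) → (55.570,85.153) → (77.060,110.669) → (110.298,113.515) → (135.814,92.025), returning to the start.

Shape 2 is a cubic bezier drawn with `<path>`. Its stroke #ff8800 means engrave at S355, F2569. After flipping Y the toolpath is (294.849,162.996) → (268.331,148.234) → (231.869,101.238) → (204.160,48.714) → (203.901,17.364).

Shape 3 is a circle drawn with `<circle>`. Its stroke #ff00ff means cut at S913, F843. After flipping Y the toolpath is (53.128,30.776) → (46.591,46.558) → (30.809,53.095) → (15.027,46.558) → (8.490,30.776) → (15.027,14.994) → (30.809,8.457) → (46.591,14.994) → (53.128,30.776), returning to the start.

Shape 4 is a regular polygon drawn with `<polygon>`. Its stroke #ff00ff means cut at S913, F843. After flipping Y the toolpath is (145.624,197.190) → (132.714,205.592) → (136.715,220.467) → (152.098,221.258) → (157.604,206.872) → (145.624,197.190), returning to the start.

Shape 5 is a open polyline drawn with `<path>`. Its stroke #000000 means score at S591, F1710. After flipping Y the toolpath is (206.895,109.070) → (89.010,118.812) → (155.900,184.666) → (143.605,245.661) → (65.361,187.865).

Shape 6 is a regular polygon drawn with `<polygon>`. Its stroke #ff00ff means cut at S913, F843. After flipping Y the toolpath is (216.560,164.986) → (283.549,125.050) → (282.457,47.067) → (214.376,9.022) → (147.387,48.958) → (148.479,126.941) → (216.560,164.986), returning to the start.

Shape 7 is a regular polygon drawn with `<path>`. Its stroke #ff00ff means cut at S913, F843. After flipping Y the toolpath is (74.251,234.097) → (88.170,199.061) → (64.787,169.489) → (27.487,174.953) → (13.568,209.989) → (36.951,239.561) → (74.251,234.097), returning to the start.

Shape 8 is a rectangle drawn with `<polygon>`. Its stroke #ff00ff means cut at S913, F843. After flipping Y the toolpath is (26.554,240.726) → (101.128,240.726) → (101.128,195.205) → (26.554,195.205) → (26.554,240.726), returning to the start.

G21
G90
G0 X135.814 Y92.025
M3 S591
G1 X138.660 Y58.787 F1710
G1 X117.170 Y33.271
G1 X83.932 Y30.425
G1 X58.416 Y51.915
G1 X55.570 Y85.153
G1 X77.060 Y110.669
G1 X110.298 Y113.515
G1 X135.814 Y92.025
M5
G0 X294.849 Y162.996
M3 S355
G1 X268.331 Y148.234 F2569
G1 X231.869 Y101.238
G1 X204.160 Y48.714
G1 X203.901 Y17.364
M5
G0 X53.128 Y30.776
M3 S913
G1 X46.591 Y46.558 F843
G1 X30.809 Y53.095
G1 X15.027 Y46.558
G1 X8.490 Y30.776
G1 X15.027 Y14.994
G1 X30.809 Y8.457
G1 X46.591 Y14.994
G1 X53.128 Y30.776
M5
G0 X145.624 Y197.190
M3 S913
G1 X132.714 Y205.592 F843
G1 X136.715 Y220.467
G1 X152.098 Y221.258
G1 X157.604 Y206.872
G1 X145.624 Y197.190
M5
G0 X206.895 Y109.070
M3 S591
G1 X89.010 Y118.812 F1710
G1 X155.900 Y184.666
G1 X143.605 Y245.661
G1 X65.361 Y187.865
M5
G0 X216.560 Y164.986
M3 S913
G1 X283.549 Y125.050 F843
G1 X282.457 Y47.067
G1 X214.376 Y9.022
G1 X147.387 Y48.958
G1 X148.479 Y126.941
G1 X216.560 Y164.986
M5
G0 X74.251 Y234.097
M3 S913
G1 X88.170 Y199.061 F843
G1 X64.787 Y169.489
G1 X27.487 Y174.953
G1 X13.568 Y209.989
G1 X36.951 Y239.561
G1 X74.251 Y234.097
M5
G0 X26.554 Y240.726
M3 S913
G1 X101.128 Y240.726 F843
G1 X101.128 Y195.205
G1 X26.554 Y195.205
G1 X26.554 Y240.726
M5
G0 X0.000 Y0.000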